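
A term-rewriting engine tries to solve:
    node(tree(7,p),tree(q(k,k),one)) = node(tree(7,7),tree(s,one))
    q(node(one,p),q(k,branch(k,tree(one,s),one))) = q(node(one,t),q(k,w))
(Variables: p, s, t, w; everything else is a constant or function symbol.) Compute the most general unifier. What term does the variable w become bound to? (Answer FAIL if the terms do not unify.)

Decompose node/2: tree(7,p) = tree(7,7),  tree(q(k,k),one) = tree(s,one).
Decompose tree/2: 7 = 7,  p = 7.
Delete trivial equation 7 = 7.
Bind p := 7; substituting into the one remaining equation that mentions p gives: q(node(one,7),q(k,branch(k,tree(one,s),one))) = q(node(one,t),q(k,w)).
Decompose tree/2: q(k,k) = s,  one = one.
Bind s := q(k,k); substituting into the one remaining equation that mentions s gives: q(node(one,7),q(k,branch(k,tree(one,q(k,k)),one))) = q(node(one,t),q(k,w)).
Delete trivial equation one = one.
Decompose q/2: node(one,7) = node(one,t),  q(k,branch(k,tree(one,q(k,k)),one)) = q(k,w).
Decompose node/2: one = one,  7 = t.
Delete trivial equation one = one.
Bind t := 7; no other remaining equation mentions t.
Decompose q/2: k = k,  branch(k,tree(one,q(k,k)),one) = w.
Delete trivial equation k = k.
Bind w := branch(k,tree(one,q(k,k)),one).
MGU = { p ↦ 7, s ↦ q(k,k), t ↦ 7, w ↦ branch(k,tree(one,q(k,k)),one) }, so w ↦ branch(k,tree(one,q(k,k)),one).

branch(k,tree(one,q(k,k)),one)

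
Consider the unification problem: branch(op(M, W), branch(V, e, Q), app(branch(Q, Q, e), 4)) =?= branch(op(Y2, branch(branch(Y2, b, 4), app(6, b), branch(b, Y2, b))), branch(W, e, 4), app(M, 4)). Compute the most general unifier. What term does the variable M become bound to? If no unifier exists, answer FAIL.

branch(4, 4, e)

Decompose branch/3: op(M, W) =?= op(Y2, branch(branch(Y2, b, 4), app(6, b), branch(b, Y2, b))),  branch(V, e, Q) =?= branch(W, e, 4),  app(branch(Q, Q, e), 4) =?= app(M, 4).
Decompose op/2: M =?= Y2,  W =?= branch(branch(Y2, b, 4), app(6, b), branch(b, Y2, b)).
Bind M := Y2; substituting into the one remaining equation that mentions M gives: app(branch(Q, Q, e), 4) =?= app(Y2, 4).
Bind W := branch(branch(Y2, b, 4), app(6, b), branch(b, Y2, b)); substituting into the one remaining equation that mentions W gives: branch(V, e, Q) =?= branch(branch(branch(Y2, b, 4), app(6, b), branch(b, Y2, b)), e, 4).
Decompose branch/3: V =?= branch(branch(Y2, b, 4), app(6, b), branch(b, Y2, b)),  e =?= e,  Q =?= 4.
Bind V := branch(branch(Y2, b, 4), app(6, b), branch(b, Y2, b)); no other remaining equation mentions V.
Delete trivial equation e =?= e.
Bind Q := 4; substituting into the remaining equation gives: app(branch(4, 4, e), 4) =?= app(Y2, 4).
Decompose app/2: branch(4, 4, e) =?= Y2,  4 =?= 4.
Bind Y2 := branch(4, 4, e); no other remaining equation mentions Y2. Substituting into the earlier bindings gives M := branch(4, 4, e), W := branch(branch(branch(4, 4, e), b, 4), app(6, b), branch(b, branch(4, 4, e), b)), V := branch(branch(branch(4, 4, e), b, 4), app(6, b), branch(b, branch(4, 4, e), b)).
Delete trivial equation 4 =?= 4.
MGU = { M -> branch(4, 4, e), W -> branch(branch(branch(4, 4, e), b, 4), app(6, b), branch(b, branch(4, 4, e), b)), V -> branch(branch(branch(4, 4, e), b, 4), app(6, b), branch(b, branch(4, 4, e), b)), Q -> 4, Y2 -> branch(4, 4, e) }, so M -> branch(4, 4, e).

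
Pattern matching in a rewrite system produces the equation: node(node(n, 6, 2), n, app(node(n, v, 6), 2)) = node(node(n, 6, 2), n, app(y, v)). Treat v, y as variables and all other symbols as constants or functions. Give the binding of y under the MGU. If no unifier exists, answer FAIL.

node(n, 2, 6)

Decompose node/3: node(n, 6, 2) = node(n, 6, 2),  n = n,  app(node(n, v, 6), 2) = app(y, v).
Delete trivial equation node(n, 6, 2) = node(n, 6, 2).
Delete trivial equation n = n.
Decompose app/2: node(n, v, 6) = y,  2 = v.
Bind y := node(n, v, 6); no other remaining equation mentions y.
Bind v := 2. Substituting into the earlier binding gives y := node(n, 2, 6).
MGU = { y := node(n, 2, 6), v := 2 }, so y := node(n, 2, 6).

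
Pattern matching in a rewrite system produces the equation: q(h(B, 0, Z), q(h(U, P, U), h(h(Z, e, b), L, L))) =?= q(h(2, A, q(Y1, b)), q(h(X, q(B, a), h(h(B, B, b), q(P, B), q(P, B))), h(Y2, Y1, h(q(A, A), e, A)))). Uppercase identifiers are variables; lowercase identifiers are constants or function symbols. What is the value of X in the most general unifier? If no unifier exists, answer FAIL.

Decompose q/2: h(B, 0, Z) =?= h(2, A, q(Y1, b)),  q(h(U, P, U), h(h(Z, e, b), L, L)) =?= q(h(X, q(B, a), h(h(B, B, b), q(P, B), q(P, B))), h(Y2, Y1, h(q(A, A), e, A))).
Decompose h/3: B =?= 2,  0 =?= A,  Z =?= q(Y1, b).
Bind B := 2; substituting into the one remaining equation that mentions B gives: q(h(U, P, U), h(h(Z, e, b), L, L)) =?= q(h(X, q(2, a), h(h(2, 2, b), q(P, 2), q(P, 2))), h(Y2, Y1, h(q(A, A), e, A))).
Bind A := 0; substituting into the one remaining equation that mentions A gives: q(h(U, P, U), h(h(Z, e, b), L, L)) =?= q(h(X, q(2, a), h(h(2, 2, b), q(P, 2), q(P, 2))), h(Y2, Y1, h(q(0, 0), e, 0))).
Bind Z := q(Y1, b); substituting into the remaining equation gives: q(h(U, P, U), h(h(q(Y1, b), e, b), L, L)) =?= q(h(X, q(2, a), h(h(2, 2, b), q(P, 2), q(P, 2))), h(Y2, Y1, h(q(0, 0), e, 0))).
Decompose q/2: h(U, P, U) =?= h(X, q(2, a), h(h(2, 2, b), q(P, 2), q(P, 2))),  h(h(q(Y1, b), e, b), L, L) =?= h(Y2, Y1, h(q(0, 0), e, 0)).
Decompose h/3: U =?= X,  P =?= q(2, a),  U =?= h(h(2, 2, b), q(P, 2), q(P, 2)).
Bind U := X; substituting into the one remaining equation that mentions U gives: X =?= h(h(2, 2, b), q(P, 2), q(P, 2)).
Bind P := q(2, a); substituting into the one remaining equation that mentions P gives: X =?= h(h(2, 2, b), q(q(2, a), 2), q(q(2, a), 2)).
Bind X := h(h(2, 2, b), q(q(2, a), 2), q(q(2, a), 2)); no other remaining equation mentions X. Substituting into the earlier binding gives U := h(h(2, 2, b), q(q(2, a), 2), q(q(2, a), 2)).
Decompose h/3: h(q(Y1, b), e, b) =?= Y2,  L =?= Y1,  L =?= h(q(0, 0), e, 0).
Bind Y2 := h(q(Y1, b), e, b); no other remaining equation mentions Y2.
Bind L := Y1; substituting into the remaining equation gives: Y1 =?= h(q(0, 0), e, 0).
Bind Y1 := h(q(0, 0), e, 0). Substituting into the earlier bindings gives Z := q(h(q(0, 0), e, 0), b), Y2 := h(q(h(q(0, 0), e, 0), b), e, b), L := h(q(0, 0), e, 0).
MGU = { B := 2, A := 0, Z := q(h(q(0, 0), e, 0), b), U := h(h(2, 2, b), q(q(2, a), 2), q(q(2, a), 2)), P := q(2, a), X := h(h(2, 2, b), q(q(2, a), 2), q(q(2, a), 2)), Y2 := h(q(h(q(0, 0), e, 0), b), e, b), L := h(q(0, 0), e, 0), Y1 := h(q(0, 0), e, 0) }, so X := h(h(2, 2, b), q(q(2, a), 2), q(q(2, a), 2)).

h(h(2, 2, b), q(q(2, a), 2), q(q(2, a), 2))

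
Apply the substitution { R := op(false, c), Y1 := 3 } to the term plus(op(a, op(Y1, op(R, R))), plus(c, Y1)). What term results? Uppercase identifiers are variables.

Replace each occurrence of R with op(false, c).
Replace each occurrence of Y1 with 3.
Result: plus(op(a, op(3, op(op(false, c), op(false, c)))), plus(c, 3)).

plus(op(a, op(3, op(op(false, c), op(false, c)))), plus(c, 3))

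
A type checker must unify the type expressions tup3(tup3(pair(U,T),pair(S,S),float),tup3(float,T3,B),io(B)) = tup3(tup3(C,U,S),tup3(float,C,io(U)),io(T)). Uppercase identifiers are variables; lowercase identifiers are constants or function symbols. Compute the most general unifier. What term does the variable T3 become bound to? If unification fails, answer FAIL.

Decompose tup3/3: tup3(pair(U,T),pair(S,S),float) = tup3(C,U,S),  tup3(float,T3,B) = tup3(float,C,io(U)),  io(B) = io(T).
Decompose tup3/3: pair(U,T) = C,  pair(S,S) = U,  float = S.
Bind C := pair(U,T); substituting into the one remaining equation that mentions C gives: tup3(float,T3,B) = tup3(float,pair(U,T),io(U)).
Bind U := pair(S,S); substituting into the one remaining equation that mentions U gives: tup3(float,T3,B) = tup3(float,pair(pair(S,S),T),io(pair(S,S))). Substituting into the earlier binding gives C := pair(pair(S,S),T).
Bind S := float; substituting into the one remaining equation that mentions S gives: tup3(float,T3,B) = tup3(float,pair(pair(float,float),T),io(pair(float,float))). Substituting into the earlier bindings gives C := pair(pair(float,float),T), U := pair(float,float).
Decompose tup3/3: float = float,  T3 = pair(pair(float,float),T),  B = io(pair(float,float)).
Delete trivial equation float = float.
Bind T3 := pair(pair(float,float),T); no other remaining equation mentions T3.
Bind B := io(pair(float,float)); substituting into the remaining equation gives: io(io(pair(float,float))) = io(T).
Decompose io/1: io(pair(float,float)) = T.
Bind T := io(pair(float,float)). Substituting into the earlier bindings gives C := pair(pair(float,float),io(pair(float,float))), T3 := pair(pair(float,float),io(pair(float,float))).
MGU = { C := pair(pair(float,float),io(pair(float,float))), U := pair(float,float), S := float, T3 := pair(pair(float,float),io(pair(float,float))), B := io(pair(float,float)), T := io(pair(float,float)) }, so T3 := pair(pair(float,float),io(pair(float,float))).

pair(pair(float,float),io(pair(float,float)))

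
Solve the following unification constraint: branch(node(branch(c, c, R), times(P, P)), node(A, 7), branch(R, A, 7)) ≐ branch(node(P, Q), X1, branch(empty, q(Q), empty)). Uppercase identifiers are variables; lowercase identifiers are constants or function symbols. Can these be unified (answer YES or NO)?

NO

Decompose branch/3: node(branch(c, c, R), times(P, P)) ≐ node(P, Q),  node(A, 7) ≐ X1,  branch(R, A, 7) ≐ branch(empty, q(Q), empty).
Decompose node/2: branch(c, c, R) ≐ P,  times(P, P) ≐ Q.
Bind P := branch(c, c, R); substituting into the one remaining equation that mentions P gives: times(branch(c, c, R), branch(c, c, R)) ≐ Q.
Bind Q := times(branch(c, c, R), branch(c, c, R)); substituting into the one remaining equation that mentions Q gives: branch(R, A, 7) ≐ branch(empty, q(times(branch(c, c, R), branch(c, c, R))), empty).
Bind X1 := node(A, 7); no other remaining equation mentions X1.
Decompose branch/3: R ≐ empty,  A ≐ q(times(branch(c, c, R), branch(c, c, R))),  7 ≐ empty.
Bind R := empty; substituting into the one remaining equation that mentions R gives: A ≐ q(times(branch(c, c, empty), branch(c, c, empty))). Substituting into the earlier bindings gives P := branch(c, c, empty), Q := times(branch(c, c, empty), branch(c, c, empty)).
Bind A := q(times(branch(c, c, empty), branch(c, c, empty))); no other remaining equation mentions A. Substituting into the earlier binding gives X1 := node(q(times(branch(c, c, empty), branch(c, c, empty))), 7).
Clash: constants 7 and empty differ; no unifier exists.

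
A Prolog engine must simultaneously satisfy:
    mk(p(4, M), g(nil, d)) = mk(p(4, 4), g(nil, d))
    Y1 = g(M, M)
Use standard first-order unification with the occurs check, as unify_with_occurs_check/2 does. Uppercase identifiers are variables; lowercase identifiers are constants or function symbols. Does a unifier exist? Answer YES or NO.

Decompose mk/2: p(4, M) = p(4, 4),  g(nil, d) = g(nil, d).
Decompose p/2: 4 = 4,  M = 4.
Delete trivial equation 4 = 4.
Bind M := 4; substituting into the one remaining equation that mentions M gives: Y1 = g(4, 4).
Delete trivial equation g(nil, d) = g(nil, d).
Bind Y1 := g(4, 4).
No equations remain and no clash or occurs-check failure arose, so a unifier exists.

YES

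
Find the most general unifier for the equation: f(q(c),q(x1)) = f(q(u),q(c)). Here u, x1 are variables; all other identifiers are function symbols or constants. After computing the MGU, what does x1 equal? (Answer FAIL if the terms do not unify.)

c

Decompose f/2: q(c) = q(u),  q(x1) = q(c).
Decompose q/1: c = u.
Bind u := c; no other remaining equation mentions u.
Decompose q/1: x1 = c.
Bind x1 := c.
MGU = { u -> c, x1 -> c }, so x1 -> c.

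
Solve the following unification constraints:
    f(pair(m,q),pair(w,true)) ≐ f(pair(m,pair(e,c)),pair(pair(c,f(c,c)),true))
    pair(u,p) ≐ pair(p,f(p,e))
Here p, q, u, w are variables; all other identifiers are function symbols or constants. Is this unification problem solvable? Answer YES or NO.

Decompose f/2: pair(m,q) ≐ pair(m,pair(e,c)),  pair(w,true) ≐ pair(pair(c,f(c,c)),true).
Decompose pair/2: m ≐ m,  q ≐ pair(e,c).
Delete trivial equation m ≐ m.
Bind q := pair(e,c); no other remaining equation mentions q.
Decompose pair/2: w ≐ pair(c,f(c,c)),  true ≐ true.
Bind w := pair(c,f(c,c)); no other remaining equation mentions w.
Delete trivial equation true ≐ true.
Decompose pair/2: u ≐ p,  p ≐ f(p,e).
Bind u := p; no other remaining equation mentions u.
Occurs check fails: p occurs in f(p,e); the equation p ≐ f(p,e) has no finite solution.

NO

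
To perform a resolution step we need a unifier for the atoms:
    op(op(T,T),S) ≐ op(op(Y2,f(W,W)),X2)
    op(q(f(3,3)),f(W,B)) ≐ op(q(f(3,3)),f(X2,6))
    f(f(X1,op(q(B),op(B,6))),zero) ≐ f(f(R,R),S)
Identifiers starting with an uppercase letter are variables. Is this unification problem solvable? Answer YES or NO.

YES

Decompose op/2: op(T,T) ≐ op(Y2,f(W,W)),  S ≐ X2.
Decompose op/2: T ≐ Y2,  T ≐ f(W,W).
Bind T := Y2; substituting into the one remaining equation that mentions T gives: Y2 ≐ f(W,W).
Bind Y2 := f(W,W); no other remaining equation mentions Y2. Substituting into the earlier binding gives T := f(W,W).
Bind S := X2; substituting into the one remaining equation that mentions S gives: f(f(X1,op(q(B),op(B,6))),zero) ≐ f(f(R,R),X2).
Decompose op/2: q(f(3,3)) ≐ q(f(3,3)),  f(W,B) ≐ f(X2,6).
Delete trivial equation q(f(3,3)) ≐ q(f(3,3)).
Decompose f/2: W ≐ X2,  B ≐ 6.
Bind W := X2; no other remaining equation mentions W. Substituting into the earlier bindings gives T := f(X2,X2), Y2 := f(X2,X2).
Bind B := 6; substituting into the remaining equation gives: f(f(X1,op(q(6),op(6,6))),zero) ≐ f(f(R,R),X2).
Decompose f/2: f(X1,op(q(6),op(6,6))) ≐ f(R,R),  zero ≐ X2.
Decompose f/2: X1 ≐ R,  op(q(6),op(6,6)) ≐ R.
Bind X1 := R; no other remaining equation mentions X1.
Bind R := op(q(6),op(6,6)); no other remaining equation mentions R. Substituting into the earlier binding gives X1 := op(q(6),op(6,6)).
Bind X2 := zero. Substituting into the earlier bindings gives T := f(zero,zero), Y2 := f(zero,zero), S := zero, W := zero.
No equations remain and no clash or occurs-check failure arose, so a unifier exists.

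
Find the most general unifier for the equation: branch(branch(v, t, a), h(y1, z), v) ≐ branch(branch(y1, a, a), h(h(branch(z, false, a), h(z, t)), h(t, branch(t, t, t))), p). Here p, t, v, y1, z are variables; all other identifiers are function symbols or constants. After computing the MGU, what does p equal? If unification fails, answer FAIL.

Decompose branch/3: branch(v, t, a) ≐ branch(y1, a, a),  h(y1, z) ≐ h(h(branch(z, false, a), h(z, t)), h(t, branch(t, t, t))),  v ≐ p.
Decompose branch/3: v ≐ y1,  t ≐ a,  a ≐ a.
Bind v := y1; substituting into the one remaining equation that mentions v gives: y1 ≐ p.
Bind t := a; substituting into the one remaining equation that mentions t gives: h(y1, z) ≐ h(h(branch(z, false, a), h(z, a)), h(a, branch(a, a, a))).
Delete trivial equation a ≐ a.
Decompose h/2: y1 ≐ h(branch(z, false, a), h(z, a)),  z ≐ h(a, branch(a, a, a)).
Bind y1 := h(branch(z, false, a), h(z, a)); substituting into the one remaining equation that mentions y1 gives: h(branch(z, false, a), h(z, a)) ≐ p. Substituting into the earlier binding gives v := h(branch(z, false, a), h(z, a)).
Bind z := h(a, branch(a, a, a)); substituting into the remaining equation gives: h(branch(h(a, branch(a, a, a)), false, a), h(h(a, branch(a, a, a)), a)) ≐ p. Substituting into the earlier bindings gives v := h(branch(h(a, branch(a, a, a)), false, a), h(h(a, branch(a, a, a)), a)), y1 := h(branch(h(a, branch(a, a, a)), false, a), h(h(a, branch(a, a, a)), a)).
Bind p := h(branch(h(a, branch(a, a, a)), false, a), h(h(a, branch(a, a, a)), a)).
MGU = { v := h(branch(h(a, branch(a, a, a)), false, a), h(h(a, branch(a, a, a)), a)), t := a, y1 := h(branch(h(a, branch(a, a, a)), false, a), h(h(a, branch(a, a, a)), a)), z := h(a, branch(a, a, a)), p := h(branch(h(a, branch(a, a, a)), false, a), h(h(a, branch(a, a, a)), a)) }, so p := h(branch(h(a, branch(a, a, a)), false, a), h(h(a, branch(a, a, a)), a)).

h(branch(h(a, branch(a, a, a)), false, a), h(h(a, branch(a, a, a)), a))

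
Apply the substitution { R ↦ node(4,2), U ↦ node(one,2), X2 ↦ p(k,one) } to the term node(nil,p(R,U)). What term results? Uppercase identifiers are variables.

Replace each occurrence of R with node(4,2).
Replace each occurrence of U with node(one,2).
Result: node(nil,p(node(4,2),node(one,2))).

node(nil,p(node(4,2),node(one,2)))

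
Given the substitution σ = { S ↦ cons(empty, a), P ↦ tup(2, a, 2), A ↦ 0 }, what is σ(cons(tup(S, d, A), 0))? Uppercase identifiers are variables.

Replace each occurrence of S with cons(empty, a).
Replace each occurrence of A with 0.
Result: cons(tup(cons(empty, a), d, 0), 0).

cons(tup(cons(empty, a), d, 0), 0)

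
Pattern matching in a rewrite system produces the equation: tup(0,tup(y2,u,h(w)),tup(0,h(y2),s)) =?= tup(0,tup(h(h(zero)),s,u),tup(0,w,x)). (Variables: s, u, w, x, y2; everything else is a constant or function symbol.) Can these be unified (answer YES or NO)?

YES

Decompose tup/3: 0 =?= 0,  tup(y2,u,h(w)) =?= tup(h(h(zero)),s,u),  tup(0,h(y2),s) =?= tup(0,w,x).
Delete trivial equation 0 =?= 0.
Decompose tup/3: y2 =?= h(h(zero)),  u =?= s,  h(w) =?= u.
Bind y2 := h(h(zero)); substituting into the one remaining equation that mentions y2 gives: tup(0,h(h(h(zero))),s) =?= tup(0,w,x).
Bind u := s; substituting into the one remaining equation that mentions u gives: h(w) =?= s.
Bind s := h(w); substituting into the remaining equation gives: tup(0,h(h(h(zero))),h(w)) =?= tup(0,w,x). Substituting into the earlier binding gives u := h(w).
Decompose tup/3: 0 =?= 0,  h(h(h(zero))) =?= w,  h(w) =?= x.
Delete trivial equation 0 =?= 0.
Bind w := h(h(h(zero))); substituting into the remaining equation gives: h(h(h(h(zero)))) =?= x. Substituting into the earlier bindings gives u := h(h(h(h(zero)))), s := h(h(h(h(zero)))).
Bind x := h(h(h(h(zero)))).
No equations remain and no clash or occurs-check failure arose, so a unifier exists.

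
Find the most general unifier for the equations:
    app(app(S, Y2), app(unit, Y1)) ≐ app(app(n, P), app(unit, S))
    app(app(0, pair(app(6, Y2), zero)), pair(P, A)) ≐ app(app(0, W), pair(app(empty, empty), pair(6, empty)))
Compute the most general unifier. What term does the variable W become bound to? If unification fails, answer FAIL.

Decompose app/2: app(S, Y2) ≐ app(n, P),  app(unit, Y1) ≐ app(unit, S).
Decompose app/2: S ≐ n,  Y2 ≐ P.
Bind S := n; substituting into the one remaining equation that mentions S gives: app(unit, Y1) ≐ app(unit, n).
Bind Y2 := P; substituting into the one remaining equation that mentions Y2 gives: app(app(0, pair(app(6, P), zero)), pair(P, A)) ≐ app(app(0, W), pair(app(empty, empty), pair(6, empty))).
Decompose app/2: unit ≐ unit,  Y1 ≐ n.
Delete trivial equation unit ≐ unit.
Bind Y1 := n; no other remaining equation mentions Y1.
Decompose app/2: app(0, pair(app(6, P), zero)) ≐ app(0, W),  pair(P, A) ≐ pair(app(empty, empty), pair(6, empty)).
Decompose app/2: 0 ≐ 0,  pair(app(6, P), zero) ≐ W.
Delete trivial equation 0 ≐ 0.
Bind W := pair(app(6, P), zero); no other remaining equation mentions W.
Decompose pair/2: P ≐ app(empty, empty),  A ≐ pair(6, empty).
Bind P := app(empty, empty); no other remaining equation mentions P. Substituting into the earlier bindings gives Y2 := app(empty, empty), W := pair(app(6, app(empty, empty)), zero).
Bind A := pair(6, empty).
MGU = { S := n, Y2 := app(empty, empty), Y1 := n, W := pair(app(6, app(empty, empty)), zero), P := app(empty, empty), A := pair(6, empty) }, so W := pair(app(6, app(empty, empty)), zero).

pair(app(6, app(empty, empty)), zero)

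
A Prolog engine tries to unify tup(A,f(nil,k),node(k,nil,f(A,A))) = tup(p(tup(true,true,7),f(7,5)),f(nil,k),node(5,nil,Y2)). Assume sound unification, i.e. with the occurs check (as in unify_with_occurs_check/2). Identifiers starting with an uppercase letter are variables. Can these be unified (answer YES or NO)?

NO

Decompose tup/3: A = p(tup(true,true,7),f(7,5)),  f(nil,k) = f(nil,k),  node(k,nil,f(A,A)) = node(5,nil,Y2).
Bind A := p(tup(true,true,7),f(7,5)); substituting into the one remaining equation that mentions A gives: node(k,nil,f(p(tup(true,true,7),f(7,5)),p(tup(true,true,7),f(7,5)))) = node(5,nil,Y2).
Delete trivial equation f(nil,k) = f(nil,k).
Decompose node/3: k = 5,  nil = nil,  f(p(tup(true,true,7),f(7,5)),p(tup(true,true,7),f(7,5))) = Y2.
Clash: constants k and 5 differ; no unifier exists.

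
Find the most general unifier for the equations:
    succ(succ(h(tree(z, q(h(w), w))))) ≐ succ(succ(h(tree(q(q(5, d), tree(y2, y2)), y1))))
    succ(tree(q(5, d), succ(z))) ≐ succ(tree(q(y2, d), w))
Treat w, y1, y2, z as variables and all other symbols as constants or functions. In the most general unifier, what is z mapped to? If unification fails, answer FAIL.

Decompose succ/1: succ(h(tree(z, q(h(w), w)))) ≐ succ(h(tree(q(q(5, d), tree(y2, y2)), y1))).
Decompose succ/1: h(tree(z, q(h(w), w))) ≐ h(tree(q(q(5, d), tree(y2, y2)), y1)).
Decompose h/1: tree(z, q(h(w), w)) ≐ tree(q(q(5, d), tree(y2, y2)), y1).
Decompose tree/2: z ≐ q(q(5, d), tree(y2, y2)),  q(h(w), w) ≐ y1.
Bind z := q(q(5, d), tree(y2, y2)); substituting into the one remaining equation that mentions z gives: succ(tree(q(5, d), succ(q(q(5, d), tree(y2, y2))))) ≐ succ(tree(q(y2, d), w)).
Bind y1 := q(h(w), w); no other remaining equation mentions y1.
Decompose succ/1: tree(q(5, d), succ(q(q(5, d), tree(y2, y2)))) ≐ tree(q(y2, d), w).
Decompose tree/2: q(5, d) ≐ q(y2, d),  succ(q(q(5, d), tree(y2, y2))) ≐ w.
Decompose q/2: 5 ≐ y2,  d ≐ d.
Bind y2 := 5; substituting into the one remaining equation that mentions y2 gives: succ(q(q(5, d), tree(5, 5))) ≐ w. Substituting into the earlier binding gives z := q(q(5, d), tree(5, 5)).
Delete trivial equation d ≐ d.
Bind w := succ(q(q(5, d), tree(5, 5))). Substituting into the earlier binding gives y1 := q(h(succ(q(q(5, d), tree(5, 5)))), succ(q(q(5, d), tree(5, 5)))).
MGU = { z -> q(q(5, d), tree(5, 5)), y1 -> q(h(succ(q(q(5, d), tree(5, 5)))), succ(q(q(5, d), tree(5, 5)))), y2 -> 5, w -> succ(q(q(5, d), tree(5, 5))) }, so z -> q(q(5, d), tree(5, 5)).

q(q(5, d), tree(5, 5))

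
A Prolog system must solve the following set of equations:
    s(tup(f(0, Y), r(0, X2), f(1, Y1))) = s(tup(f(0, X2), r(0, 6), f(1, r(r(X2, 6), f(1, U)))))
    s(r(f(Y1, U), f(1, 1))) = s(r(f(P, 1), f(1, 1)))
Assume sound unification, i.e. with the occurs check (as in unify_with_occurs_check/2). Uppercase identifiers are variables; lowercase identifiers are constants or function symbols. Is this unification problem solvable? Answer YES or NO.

Decompose s/1: tup(f(0, Y), r(0, X2), f(1, Y1)) = tup(f(0, X2), r(0, 6), f(1, r(r(X2, 6), f(1, U)))).
Decompose tup/3: f(0, Y) = f(0, X2),  r(0, X2) = r(0, 6),  f(1, Y1) = f(1, r(r(X2, 6), f(1, U))).
Decompose f/2: 0 = 0,  Y = X2.
Delete trivial equation 0 = 0.
Bind Y := X2; no other remaining equation mentions Y.
Decompose r/2: 0 = 0,  X2 = 6.
Delete trivial equation 0 = 0.
Bind X2 := 6; substituting into the one remaining equation that mentions X2 gives: f(1, Y1) = f(1, r(r(6, 6), f(1, U))). Substituting into the earlier binding gives Y := 6.
Decompose f/2: 1 = 1,  Y1 = r(r(6, 6), f(1, U)).
Delete trivial equation 1 = 1.
Bind Y1 := r(r(6, 6), f(1, U)); substituting into the remaining equation gives: s(r(f(r(r(6, 6), f(1, U)), U), f(1, 1))) = s(r(f(P, 1), f(1, 1))).
Decompose s/1: r(f(r(r(6, 6), f(1, U)), U), f(1, 1)) = r(f(P, 1), f(1, 1)).
Decompose r/2: f(r(r(6, 6), f(1, U)), U) = f(P, 1),  f(1, 1) = f(1, 1).
Decompose f/2: r(r(6, 6), f(1, U)) = P,  U = 1.
Bind P := r(r(6, 6), f(1, U)); no other remaining equation mentions P.
Bind U := 1; no other remaining equation mentions U. Substituting into the earlier bindings gives Y1 := r(r(6, 6), f(1, 1)), P := r(r(6, 6), f(1, 1)).
Delete trivial equation f(1, 1) = f(1, 1).
No equations remain and no clash or occurs-check failure arose, so a unifier exists.

YES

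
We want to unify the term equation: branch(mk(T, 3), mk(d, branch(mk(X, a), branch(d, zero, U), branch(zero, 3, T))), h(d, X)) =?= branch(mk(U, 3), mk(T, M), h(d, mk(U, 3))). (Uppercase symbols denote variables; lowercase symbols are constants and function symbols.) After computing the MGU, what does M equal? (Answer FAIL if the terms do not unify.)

branch(mk(mk(d, 3), a), branch(d, zero, d), branch(zero, 3, d))

Decompose branch/3: mk(T, 3) =?= mk(U, 3),  mk(d, branch(mk(X, a), branch(d, zero, U), branch(zero, 3, T))) =?= mk(T, M),  h(d, X) =?= h(d, mk(U, 3)).
Decompose mk/2: T =?= U,  3 =?= 3.
Bind T := U; substituting into the one remaining equation that mentions T gives: mk(d, branch(mk(X, a), branch(d, zero, U), branch(zero, 3, U))) =?= mk(U, M).
Delete trivial equation 3 =?= 3.
Decompose mk/2: d =?= U,  branch(mk(X, a), branch(d, zero, U), branch(zero, 3, U)) =?= M.
Bind U := d; substituting into the remaining equations gives: branch(mk(X, a), branch(d, zero, d), branch(zero, 3, d)) =?= M,  h(d, X) =?= h(d, mk(d, 3)). Substituting into the earlier binding gives T := d.
Bind M := branch(mk(X, a), branch(d, zero, d), branch(zero, 3, d)); no other remaining equation mentions M.
Decompose h/2: d =?= d,  X =?= mk(d, 3).
Delete trivial equation d =?= d.
Bind X := mk(d, 3). Substituting into the earlier binding gives M := branch(mk(mk(d, 3), a), branch(d, zero, d), branch(zero, 3, d)).
MGU = { T := d, U := d, M := branch(mk(mk(d, 3), a), branch(d, zero, d), branch(zero, 3, d)), X := mk(d, 3) }, so M := branch(mk(mk(d, 3), a), branch(d, zero, d), branch(zero, 3, d)).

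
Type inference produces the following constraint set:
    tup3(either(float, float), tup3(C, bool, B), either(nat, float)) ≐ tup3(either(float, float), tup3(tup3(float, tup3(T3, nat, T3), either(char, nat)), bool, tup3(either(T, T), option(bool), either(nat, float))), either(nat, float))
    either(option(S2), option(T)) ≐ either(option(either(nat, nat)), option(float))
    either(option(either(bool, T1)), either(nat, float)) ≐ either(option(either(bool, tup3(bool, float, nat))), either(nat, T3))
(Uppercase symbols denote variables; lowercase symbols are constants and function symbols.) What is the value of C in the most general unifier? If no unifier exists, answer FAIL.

Decompose tup3/3: either(float, float) ≐ either(float, float),  tup3(C, bool, B) ≐ tup3(tup3(float, tup3(T3, nat, T3), either(char, nat)), bool, tup3(either(T, T), option(bool), either(nat, float))),  either(nat, float) ≐ either(nat, float).
Delete trivial equation either(float, float) ≐ either(float, float).
Decompose tup3/3: C ≐ tup3(float, tup3(T3, nat, T3), either(char, nat)),  bool ≐ bool,  B ≐ tup3(either(T, T), option(bool), either(nat, float)).
Bind C := tup3(float, tup3(T3, nat, T3), either(char, nat)); no other remaining equation mentions C.
Delete trivial equation bool ≐ bool.
Bind B := tup3(either(T, T), option(bool), either(nat, float)); no other remaining equation mentions B.
Delete trivial equation either(nat, float) ≐ either(nat, float).
Decompose either/2: option(S2) ≐ option(either(nat, nat)),  option(T) ≐ option(float).
Decompose option/1: S2 ≐ either(nat, nat).
Bind S2 := either(nat, nat); no other remaining equation mentions S2.
Decompose option/1: T ≐ float.
Bind T := float; no other remaining equation mentions T. Substituting into the earlier binding gives B := tup3(either(float, float), option(bool), either(nat, float)).
Decompose either/2: option(either(bool, T1)) ≐ option(either(bool, tup3(bool, float, nat))),  either(nat, float) ≐ either(nat, T3).
Decompose option/1: either(bool, T1) ≐ either(bool, tup3(bool, float, nat)).
Decompose either/2: bool ≐ bool,  T1 ≐ tup3(bool, float, nat).
Delete trivial equation bool ≐ bool.
Bind T1 := tup3(bool, float, nat); no other remaining equation mentions T1.
Decompose either/2: nat ≐ nat,  float ≐ T3.
Delete trivial equation nat ≐ nat.
Bind T3 := float. Substituting into the earlier binding gives C := tup3(float, tup3(float, nat, float), either(char, nat)).
MGU = { C := tup3(float, tup3(float, nat, float), either(char, nat)), B := tup3(either(float, float), option(bool), either(nat, float)), S2 := either(nat, nat), T := float, T1 := tup3(bool, float, nat), T3 := float }, so C := tup3(float, tup3(float, nat, float), either(char, nat)).

tup3(float, tup3(float, nat, float), either(char, nat))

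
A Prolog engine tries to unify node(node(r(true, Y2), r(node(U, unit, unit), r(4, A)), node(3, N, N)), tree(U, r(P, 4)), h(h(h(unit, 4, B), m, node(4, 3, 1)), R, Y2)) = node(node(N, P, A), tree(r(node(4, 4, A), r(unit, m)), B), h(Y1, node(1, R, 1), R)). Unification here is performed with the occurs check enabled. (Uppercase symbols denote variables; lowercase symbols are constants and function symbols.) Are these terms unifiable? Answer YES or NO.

Decompose node/3: node(r(true, Y2), r(node(U, unit, unit), r(4, A)), node(3, N, N)) = node(N, P, A),  tree(U, r(P, 4)) = tree(r(node(4, 4, A), r(unit, m)), B),  h(h(h(unit, 4, B), m, node(4, 3, 1)), R, Y2) = h(Y1, node(1, R, 1), R).
Decompose node/3: r(true, Y2) = N,  r(node(U, unit, unit), r(4, A)) = P,  node(3, N, N) = A.
Bind N := r(true, Y2); substituting into the one remaining equation that mentions N gives: node(3, r(true, Y2), r(true, Y2)) = A.
Bind P := r(node(U, unit, unit), r(4, A)); substituting into the one remaining equation that mentions P gives: tree(U, r(r(node(U, unit, unit), r(4, A)), 4)) = tree(r(node(4, 4, A), r(unit, m)), B).
Bind A := node(3, r(true, Y2), r(true, Y2)); substituting into the one remaining equation that mentions A gives: tree(U, r(r(node(U, unit, unit), r(4, node(3, r(true, Y2), r(true, Y2)))), 4)) = tree(r(node(4, 4, node(3, r(true, Y2), r(true, Y2))), r(unit, m)), B). Substituting into the earlier binding gives P := r(node(U, unit, unit), r(4, node(3, r(true, Y2), r(true, Y2)))).
Decompose tree/2: U = r(node(4, 4, node(3, r(true, Y2), r(true, Y2))), r(unit, m)),  r(r(node(U, unit, unit), r(4, node(3, r(true, Y2), r(true, Y2)))), 4) = B.
Bind U := r(node(4, 4, node(3, r(true, Y2), r(true, Y2))), r(unit, m)); substituting into the one remaining equation that mentions U gives: r(r(node(r(node(4, 4, node(3, r(true, Y2), r(true, Y2))), r(unit, m)), unit, unit), r(4, node(3, r(true, Y2), r(true, Y2)))), 4) = B. Substituting into the earlier binding gives P := r(node(r(node(4, 4, node(3, r(true, Y2), r(true, Y2))), r(unit, m)), unit, unit), r(4, node(3, r(true, Y2), r(true, Y2)))).
Bind B := r(r(node(r(node(4, 4, node(3, r(true, Y2), r(true, Y2))), r(unit, m)), unit, unit), r(4, node(3, r(true, Y2), r(true, Y2)))), 4); substituting into the remaining equation gives: h(h(h(unit, 4, r(r(node(r(node(4, 4, node(3, r(true, Y2), r(true, Y2))), r(unit, m)), unit, unit), r(4, node(3, r(true, Y2), r(true, Y2)))), 4)), m, node(4, 3, 1)), R, Y2) = h(Y1, node(1, R, 1), R).
Decompose h/3: h(h(unit, 4, r(r(node(r(node(4, 4, node(3, r(true, Y2), r(true, Y2))), r(unit, m)), unit, unit), r(4, node(3, r(true, Y2), r(true, Y2)))), 4)), m, node(4, 3, 1)) = Y1,  R = node(1, R, 1),  Y2 = R.
Bind Y1 := h(h(unit, 4, r(r(node(r(node(4, 4, node(3, r(true, Y2), r(true, Y2))), r(unit, m)), unit, unit), r(4, node(3, r(true, Y2), r(true, Y2)))), 4)), m, node(4, 3, 1)); no other remaining equation mentions Y1.
Occurs check fails: R occurs in node(1, R, 1); the equation R = node(1, R, 1) has no finite solution.

NO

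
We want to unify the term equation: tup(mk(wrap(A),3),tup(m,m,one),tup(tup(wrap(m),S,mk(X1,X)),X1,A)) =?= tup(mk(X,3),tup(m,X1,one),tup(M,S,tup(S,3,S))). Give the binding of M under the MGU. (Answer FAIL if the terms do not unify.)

Decompose tup/3: mk(wrap(A),3) =?= mk(X,3),  tup(m,m,one) =?= tup(m,X1,one),  tup(tup(wrap(m),S,mk(X1,X)),X1,A) =?= tup(M,S,tup(S,3,S)).
Decompose mk/2: wrap(A) =?= X,  3 =?= 3.
Bind X := wrap(A); substituting into the one remaining equation that mentions X gives: tup(tup(wrap(m),S,mk(X1,wrap(A))),X1,A) =?= tup(M,S,tup(S,3,S)).
Delete trivial equation 3 =?= 3.
Decompose tup/3: m =?= m,  m =?= X1,  one =?= one.
Delete trivial equation m =?= m.
Bind X1 := m; substituting into the one remaining equation that mentions X1 gives: tup(tup(wrap(m),S,mk(m,wrap(A))),m,A) =?= tup(M,S,tup(S,3,S)).
Delete trivial equation one =?= one.
Decompose tup/3: tup(wrap(m),S,mk(m,wrap(A))) =?= M,  m =?= S,  A =?= tup(S,3,S).
Bind M := tup(wrap(m),S,mk(m,wrap(A))); no other remaining equation mentions M.
Bind S := m; substituting into the remaining equation gives: A =?= tup(m,3,m). Substituting into the earlier binding gives M := tup(wrap(m),m,mk(m,wrap(A))).
Bind A := tup(m,3,m). Substituting into the earlier bindings gives X := wrap(tup(m,3,m)), M := tup(wrap(m),m,mk(m,wrap(tup(m,3,m)))).
MGU = { X -> wrap(tup(m,3,m)), X1 -> m, M -> tup(wrap(m),m,mk(m,wrap(tup(m,3,m)))), S -> m, A -> tup(m,3,m) }, so M -> tup(wrap(m),m,mk(m,wrap(tup(m,3,m)))).

tup(wrap(m),m,mk(m,wrap(tup(m,3,m))))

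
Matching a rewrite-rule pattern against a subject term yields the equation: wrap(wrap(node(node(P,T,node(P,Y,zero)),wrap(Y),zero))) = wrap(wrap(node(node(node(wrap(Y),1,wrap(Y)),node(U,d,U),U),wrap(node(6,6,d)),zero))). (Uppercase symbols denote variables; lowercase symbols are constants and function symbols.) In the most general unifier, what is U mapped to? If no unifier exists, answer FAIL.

Decompose wrap/1: wrap(node(node(P,T,node(P,Y,zero)),wrap(Y),zero)) = wrap(node(node(node(wrap(Y),1,wrap(Y)),node(U,d,U),U),wrap(node(6,6,d)),zero)).
Decompose wrap/1: node(node(P,T,node(P,Y,zero)),wrap(Y),zero) = node(node(node(wrap(Y),1,wrap(Y)),node(U,d,U),U),wrap(node(6,6,d)),zero).
Decompose node/3: node(P,T,node(P,Y,zero)) = node(node(wrap(Y),1,wrap(Y)),node(U,d,U),U),  wrap(Y) = wrap(node(6,6,d)),  zero = zero.
Decompose node/3: P = node(wrap(Y),1,wrap(Y)),  T = node(U,d,U),  node(P,Y,zero) = U.
Bind P := node(wrap(Y),1,wrap(Y)); substituting into the one remaining equation that mentions P gives: node(node(wrap(Y),1,wrap(Y)),Y,zero) = U.
Bind T := node(U,d,U); no other remaining equation mentions T.
Bind U := node(node(wrap(Y),1,wrap(Y)),Y,zero); no other remaining equation mentions U. Substituting into the earlier binding gives T := node(node(node(wrap(Y),1,wrap(Y)),Y,zero),d,node(node(wrap(Y),1,wrap(Y)),Y,zero)).
Decompose wrap/1: Y = node(6,6,d).
Bind Y := node(6,6,d); no other remaining equation mentions Y. Substituting into the earlier bindings gives P := node(wrap(node(6,6,d)),1,wrap(node(6,6,d))), T := node(node(node(wrap(node(6,6,d)),1,wrap(node(6,6,d))),node(6,6,d),zero),d,node(node(wrap(node(6,6,d)),1,wrap(node(6,6,d))),node(6,6,d),zero)), U := node(node(wrap(node(6,6,d)),1,wrap(node(6,6,d))),node(6,6,d),zero).
Delete trivial equation zero = zero.
MGU = { P -> node(wrap(node(6,6,d)),1,wrap(node(6,6,d))), T -> node(node(node(wrap(node(6,6,d)),1,wrap(node(6,6,d))),node(6,6,d),zero),d,node(node(wrap(node(6,6,d)),1,wrap(node(6,6,d))),node(6,6,d),zero)), U -> node(node(wrap(node(6,6,d)),1,wrap(node(6,6,d))),node(6,6,d),zero), Y -> node(6,6,d) }, so U -> node(node(wrap(node(6,6,d)),1,wrap(node(6,6,d))),node(6,6,d),zero).

node(node(wrap(node(6,6,d)),1,wrap(node(6,6,d))),node(6,6,d),zero)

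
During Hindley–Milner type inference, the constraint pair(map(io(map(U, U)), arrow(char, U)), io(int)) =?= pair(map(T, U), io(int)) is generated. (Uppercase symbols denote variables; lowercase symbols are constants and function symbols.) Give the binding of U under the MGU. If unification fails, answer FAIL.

FAIL

Decompose pair/2: map(io(map(U, U)), arrow(char, U)) =?= map(T, U),  io(int) =?= io(int).
Decompose map/2: io(map(U, U)) =?= T,  arrow(char, U) =?= U.
Bind T := io(map(U, U)); no other remaining equation mentions T.
Occurs check fails: U occurs in arrow(char, U); the equation U =?= arrow(char, U) has no finite solution.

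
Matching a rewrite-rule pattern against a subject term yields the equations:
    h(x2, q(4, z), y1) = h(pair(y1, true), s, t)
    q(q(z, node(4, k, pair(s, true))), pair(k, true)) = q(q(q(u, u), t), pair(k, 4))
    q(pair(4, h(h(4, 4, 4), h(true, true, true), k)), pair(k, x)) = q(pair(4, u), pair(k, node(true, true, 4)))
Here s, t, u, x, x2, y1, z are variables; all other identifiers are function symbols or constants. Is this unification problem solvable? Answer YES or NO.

NO

Decompose h/3: x2 = pair(y1, true),  q(4, z) = s,  y1 = t.
Bind x2 := pair(y1, true); no other remaining equation mentions x2.
Bind s := q(4, z); substituting into the one remaining equation that mentions s gives: q(q(z, node(4, k, pair(q(4, z), true))), pair(k, true)) = q(q(q(u, u), t), pair(k, 4)).
Bind y1 := t; no other remaining equation mentions y1. Substituting into the earlier binding gives x2 := pair(t, true).
Decompose q/2: q(z, node(4, k, pair(q(4, z), true))) = q(q(u, u), t),  pair(k, true) = pair(k, 4).
Decompose q/2: z = q(u, u),  node(4, k, pair(q(4, z), true)) = t.
Bind z := q(u, u); substituting into the one remaining equation that mentions z gives: node(4, k, pair(q(4, q(u, u)), true)) = t. Substituting into the earlier binding gives s := q(4, q(u, u)).
Bind t := node(4, k, pair(q(4, q(u, u)), true)); no other remaining equation mentions t. Substituting into the earlier bindings gives x2 := pair(node(4, k, pair(q(4, q(u, u)), true)), true), y1 := node(4, k, pair(q(4, q(u, u)), true)).
Decompose pair/2: k = k,  true = 4.
Delete trivial equation k = k.
Clash: constants true and 4 differ; no unifier exists.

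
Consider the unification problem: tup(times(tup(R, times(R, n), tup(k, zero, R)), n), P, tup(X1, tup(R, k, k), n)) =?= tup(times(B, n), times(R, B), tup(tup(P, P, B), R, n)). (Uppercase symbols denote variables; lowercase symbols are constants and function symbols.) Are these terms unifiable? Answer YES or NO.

NO

Decompose tup/3: times(tup(R, times(R, n), tup(k, zero, R)), n) =?= times(B, n),  P =?= times(R, B),  tup(X1, tup(R, k, k), n) =?= tup(tup(P, P, B), R, n).
Decompose times/2: tup(R, times(R, n), tup(k, zero, R)) =?= B,  n =?= n.
Bind B := tup(R, times(R, n), tup(k, zero, R)); substituting into the 2 remaining equations that mention B gives: P =?= times(R, tup(R, times(R, n), tup(k, zero, R))),  tup(X1, tup(R, k, k), n) =?= tup(tup(P, P, tup(R, times(R, n), tup(k, zero, R))), R, n).
Delete trivial equation n =?= n.
Bind P := times(R, tup(R, times(R, n), tup(k, zero, R))); substituting into the remaining equation gives: tup(X1, tup(R, k, k), n) =?= tup(tup(times(R, tup(R, times(R, n), tup(k, zero, R))), times(R, tup(R, times(R, n), tup(k, zero, R))), tup(R, times(R, n), tup(k, zero, R))), R, n).
Decompose tup/3: X1 =?= tup(times(R, tup(R, times(R, n), tup(k, zero, R))), times(R, tup(R, times(R, n), tup(k, zero, R))), tup(R, times(R, n), tup(k, zero, R))),  tup(R, k, k) =?= R,  n =?= n.
Bind X1 := tup(times(R, tup(R, times(R, n), tup(k, zero, R))), times(R, tup(R, times(R, n), tup(k, zero, R))), tup(R, times(R, n), tup(k, zero, R))); no other remaining equation mentions X1.
Occurs check fails: R occurs in tup(R, k, k); the equation R =?= tup(R, k, k) has no finite solution.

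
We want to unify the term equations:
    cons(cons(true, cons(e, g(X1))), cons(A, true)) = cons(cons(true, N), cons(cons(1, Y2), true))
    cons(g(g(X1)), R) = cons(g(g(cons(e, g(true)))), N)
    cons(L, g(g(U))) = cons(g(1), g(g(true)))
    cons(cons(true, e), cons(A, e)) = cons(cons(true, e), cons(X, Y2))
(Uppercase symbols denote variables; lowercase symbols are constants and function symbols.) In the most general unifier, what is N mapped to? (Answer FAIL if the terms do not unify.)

Decompose cons/2: cons(true, cons(e, g(X1))) = cons(true, N),  cons(A, true) = cons(cons(1, Y2), true).
Decompose cons/2: true = true,  cons(e, g(X1)) = N.
Delete trivial equation true = true.
Bind N := cons(e, g(X1)); substituting into the one remaining equation that mentions N gives: cons(g(g(X1)), R) = cons(g(g(cons(e, g(true)))), cons(e, g(X1))).
Decompose cons/2: A = cons(1, Y2),  true = true.
Bind A := cons(1, Y2); substituting into the one remaining equation that mentions A gives: cons(cons(true, e), cons(cons(1, Y2), e)) = cons(cons(true, e), cons(X, Y2)).
Delete trivial equation true = true.
Decompose cons/2: g(g(X1)) = g(g(cons(e, g(true)))),  R = cons(e, g(X1)).
Decompose g/1: g(X1) = g(cons(e, g(true))).
Decompose g/1: X1 = cons(e, g(true)).
Bind X1 := cons(e, g(true)); substituting into the one remaining equation that mentions X1 gives: R = cons(e, g(cons(e, g(true)))). Substituting into the earlier binding gives N := cons(e, g(cons(e, g(true)))).
Bind R := cons(e, g(cons(e, g(true)))); no other remaining equation mentions R.
Decompose cons/2: L = g(1),  g(g(U)) = g(g(true)).
Bind L := g(1); no other remaining equation mentions L.
Decompose g/1: g(U) = g(true).
Decompose g/1: U = true.
Bind U := true; no other remaining equation mentions U.
Decompose cons/2: cons(true, e) = cons(true, e),  cons(cons(1, Y2), e) = cons(X, Y2).
Delete trivial equation cons(true, e) = cons(true, e).
Decompose cons/2: cons(1, Y2) = X,  e = Y2.
Bind X := cons(1, Y2); no other remaining equation mentions X.
Bind Y2 := e. Substituting into the earlier bindings gives A := cons(1, e), X := cons(1, e).
MGU = { N ↦ cons(e, g(cons(e, g(true)))), A ↦ cons(1, e), X1 ↦ cons(e, g(true)), R ↦ cons(e, g(cons(e, g(true)))), L ↦ g(1), U ↦ true, X ↦ cons(1, e), Y2 ↦ e }, so N ↦ cons(e, g(cons(e, g(true)))).

cons(e, g(cons(e, g(true))))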